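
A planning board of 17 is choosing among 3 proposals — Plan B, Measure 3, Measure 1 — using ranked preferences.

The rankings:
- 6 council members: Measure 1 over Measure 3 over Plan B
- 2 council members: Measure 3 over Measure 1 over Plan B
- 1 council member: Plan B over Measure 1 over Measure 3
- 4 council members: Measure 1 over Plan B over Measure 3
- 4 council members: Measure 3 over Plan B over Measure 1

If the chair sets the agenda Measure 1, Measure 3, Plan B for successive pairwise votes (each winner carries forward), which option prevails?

Measure 1

Round 1: Measure 1 vs Measure 3 — 11–6, Measure 1 advances.
Round 2: Measure 1 vs Plan B — 12–5, Measure 1 advances.
Measure 1 survives the agenda.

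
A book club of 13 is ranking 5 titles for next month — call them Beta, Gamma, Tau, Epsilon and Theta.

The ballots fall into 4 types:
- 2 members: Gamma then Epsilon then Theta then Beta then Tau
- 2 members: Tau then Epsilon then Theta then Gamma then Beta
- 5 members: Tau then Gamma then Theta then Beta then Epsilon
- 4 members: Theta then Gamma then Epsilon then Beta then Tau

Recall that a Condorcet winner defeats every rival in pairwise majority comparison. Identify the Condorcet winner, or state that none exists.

Tau

Head-to-head results (13 members):
Beta vs Gamma: 0 for Beta, 13 for Gamma — Gamma by 13–0.
Beta vs Tau: Beta is ranked higher on 2+4 = 6 ballots, Tau on 7. Tau wins 7–6.
Beta vs Epsilon: 5 for Beta, 8 for Epsilon — Epsilon by 8–5.
Beta vs Theta: Beta is ranked higher on 0 ballots, Theta on 13. Theta wins 13–0.
Gamma vs Tau: Gamma is ranked higher on 2+4 = 6 ballots, Tau on 7. Tau wins 7–6.
Gamma vs Epsilon: Gamma is ranked higher on 2+5+4 = 11 ballots, Epsilon on 2. Gamma wins 11–2.
Gamma vs Theta: Gamma is ranked higher on 2+5 = 7 ballots, Theta on 6. Gamma wins 7–6.
Tau vs Epsilon: Tau preferred on 2+5 = 7 ballots; Tau wins 7–6.
Tau vs Theta: 2+5 = 7 for Tau, 6 for Theta — Tau by 7–6.
Epsilon vs Theta: Epsilon preferred on 2+2 = 4 ballots; Theta wins 9–4.
Tau wins every pairwise contest, so Tau is the Condorcet winner.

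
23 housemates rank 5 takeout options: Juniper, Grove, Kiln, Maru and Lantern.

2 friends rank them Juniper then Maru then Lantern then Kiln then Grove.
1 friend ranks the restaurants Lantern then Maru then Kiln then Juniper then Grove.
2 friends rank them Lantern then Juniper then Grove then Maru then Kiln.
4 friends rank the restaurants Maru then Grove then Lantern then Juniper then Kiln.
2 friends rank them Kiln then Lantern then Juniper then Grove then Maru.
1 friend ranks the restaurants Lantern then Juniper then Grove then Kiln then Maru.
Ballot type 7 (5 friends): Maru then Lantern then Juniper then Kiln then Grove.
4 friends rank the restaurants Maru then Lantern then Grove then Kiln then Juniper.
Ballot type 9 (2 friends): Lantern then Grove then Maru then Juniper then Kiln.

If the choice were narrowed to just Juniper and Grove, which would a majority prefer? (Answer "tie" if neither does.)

Juniper

Ballots ranking Juniper above Grove: 2 + 1 + 2 + 2 + 1 + 5 = 13.
Ballots ranking Grove above Juniper: 23 − 13 = 10.
Juniper wins the head-to-head 13–10.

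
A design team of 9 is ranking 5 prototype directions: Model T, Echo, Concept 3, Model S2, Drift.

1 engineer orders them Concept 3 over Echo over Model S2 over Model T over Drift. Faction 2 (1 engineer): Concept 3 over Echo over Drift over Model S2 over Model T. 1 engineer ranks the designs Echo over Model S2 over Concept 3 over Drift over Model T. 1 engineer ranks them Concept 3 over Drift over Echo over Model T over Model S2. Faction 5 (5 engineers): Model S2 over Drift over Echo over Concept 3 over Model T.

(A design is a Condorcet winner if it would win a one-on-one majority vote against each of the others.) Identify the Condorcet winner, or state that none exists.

Model S2

Check each pair by majority over 9 ballots:
Model T–Echo: Echo 9–0.
Model T vs Concept 3: Concept 3 wins 9–0.
Model T vs Model S2: Model S2, 8–1.
Model T vs Drift: Drift, 8–1.
Echo–Concept 3: Echo 6–3.
Echo vs Model S2: Model S2 wins 5–4.
Echo–Drift: Drift 6–3.
Concept 3 vs Model S2: Model S2 wins 6–3.
Concept 3–Drift: Drift 5–4.
Model S2 vs Drift: Model S2, 7–2.
Model S2 beats each of Model T, Echo, Concept 3, Drift — Model S2 is the Condorcet winner.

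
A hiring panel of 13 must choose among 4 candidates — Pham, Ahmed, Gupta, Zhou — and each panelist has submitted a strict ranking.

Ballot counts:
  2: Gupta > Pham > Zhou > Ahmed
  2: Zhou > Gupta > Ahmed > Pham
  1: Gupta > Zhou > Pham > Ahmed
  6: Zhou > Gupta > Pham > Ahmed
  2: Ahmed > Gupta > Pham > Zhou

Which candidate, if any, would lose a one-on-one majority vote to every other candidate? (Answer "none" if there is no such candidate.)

Ahmed

Pairwise majorities:
Pham vs Ahmed: Pham preferred on 2+1+6 = 9 ballots; Pham wins 9–4.
Pham vs Gupta: Gupta wins 13–0.
Pham vs Zhou: 2+2 = 4 for Pham, 9 for Zhou — Zhou by 9–4.
Ahmed vs Gupta: 2 to 11, Gupta.
Ahmed vs Zhou: Ahmed preferred on 2 ballots; Zhou wins 11–2.
Gupta vs Zhou: Gupta is ranked higher on 2+1+2 = 5 ballots, Zhou on 8. Zhou wins 8–5.
Ahmed loses to every other candidate — it is the Condorcet loser.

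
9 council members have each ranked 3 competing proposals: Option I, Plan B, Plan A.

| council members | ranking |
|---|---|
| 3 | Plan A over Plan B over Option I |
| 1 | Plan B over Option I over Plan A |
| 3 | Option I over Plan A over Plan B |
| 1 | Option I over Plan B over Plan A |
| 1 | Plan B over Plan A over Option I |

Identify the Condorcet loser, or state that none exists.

Pairwise majorities:
Option I vs Plan B: 4 to 5, Plan B.
Option I vs Plan A: Option I wins 5–4.
Plan B vs Plan A: Plan A wins 6–3.
Every option wins at least one matchup (Option I beats Plan A; Plan B beats Option I; Plan A beats Plan B), so there is no Condorcet loser.

none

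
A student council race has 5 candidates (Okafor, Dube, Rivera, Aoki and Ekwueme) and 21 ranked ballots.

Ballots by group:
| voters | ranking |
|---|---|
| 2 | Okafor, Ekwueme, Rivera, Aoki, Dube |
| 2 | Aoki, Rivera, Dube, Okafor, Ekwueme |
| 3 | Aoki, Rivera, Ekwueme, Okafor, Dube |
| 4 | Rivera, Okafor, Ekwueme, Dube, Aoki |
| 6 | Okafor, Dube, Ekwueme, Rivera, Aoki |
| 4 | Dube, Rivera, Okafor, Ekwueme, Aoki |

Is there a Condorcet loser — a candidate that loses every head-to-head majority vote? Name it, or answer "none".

Head-to-head results (21 voters):
Okafor vs Dube: 2+3+4+6 = 15 for Okafor, 6 for Dube — Okafor by 15–6.
Okafor vs Rivera: Rivera wins 13–8.
Okafor vs Aoki: 2+4+6+4 = 16 for Okafor, 5 for Aoki — Okafor by 16–5.
Okafor vs Ekwueme: Okafor is ranked higher on 2+2+4+6+4 = 18 ballots, Ekwueme on 3. Okafor wins 18–3.
Dube vs Rivera: 6+4 = 10 for Dube, 11 for Rivera — Rivera by 11–10.
Dube vs Aoki: Dube wins 14–7.
Dube vs Ekwueme: 2+6+4 = 12 for Dube, 9 for Ekwueme — Dube by 12–9.
Rivera vs Aoki: Rivera wins 16–5.
Rivera vs Ekwueme: Rivera wins 13–8.
Aoki–Ekwueme: Ekwueme 16–5.
Only Aoki has no wins; Aoki is the Condorcet loser.

Aoki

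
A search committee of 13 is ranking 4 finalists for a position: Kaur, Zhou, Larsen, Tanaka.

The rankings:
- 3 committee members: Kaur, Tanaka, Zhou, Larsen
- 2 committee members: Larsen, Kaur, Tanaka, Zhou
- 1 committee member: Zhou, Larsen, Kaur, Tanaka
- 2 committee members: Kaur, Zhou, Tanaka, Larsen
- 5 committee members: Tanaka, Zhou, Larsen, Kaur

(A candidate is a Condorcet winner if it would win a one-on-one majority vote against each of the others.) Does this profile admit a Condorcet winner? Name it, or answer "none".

Pairwise majorities:
Kaur vs Zhou: Kaur wins 7–6.
Kaur vs Larsen: 5 to 8, Larsen.
Kaur vs Tanaka: Kaur wins 8–5.
Zhou–Larsen: Zhou 11–2.
Zhou vs Tanaka: Zhou preferred on 1+2 = 3 ballots; Tanaka wins 10–3.
Larsen vs Tanaka: Tanaka wins 10–3.
No candidate is unbeaten: Kaur loses to Larsen; Zhou loses to Kaur; Larsen loses to Zhou; Tanaka loses to Kaur. In particular Kaur beats Zhou beats Larsen beats Kaur is a majority cycle — no Condorcet winner exists.

none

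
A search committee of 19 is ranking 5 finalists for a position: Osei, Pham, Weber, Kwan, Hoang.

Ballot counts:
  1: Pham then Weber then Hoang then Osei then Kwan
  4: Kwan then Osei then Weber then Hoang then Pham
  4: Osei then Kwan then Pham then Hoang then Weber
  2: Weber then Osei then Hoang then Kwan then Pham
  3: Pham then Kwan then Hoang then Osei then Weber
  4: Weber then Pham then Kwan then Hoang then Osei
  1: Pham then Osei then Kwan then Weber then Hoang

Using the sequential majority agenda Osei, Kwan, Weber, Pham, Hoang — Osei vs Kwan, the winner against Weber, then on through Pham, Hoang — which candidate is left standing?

Round 1: Osei vs Kwan — 8–11, Kwan advances.
Round 2: Kwan vs Weber — 12–7, Kwan advances.
Round 3: Kwan vs Pham — 10–9, Kwan advances.
Round 4: Kwan vs Hoang — 16–3, Kwan advances.
Kwan survives the agenda.

Kwan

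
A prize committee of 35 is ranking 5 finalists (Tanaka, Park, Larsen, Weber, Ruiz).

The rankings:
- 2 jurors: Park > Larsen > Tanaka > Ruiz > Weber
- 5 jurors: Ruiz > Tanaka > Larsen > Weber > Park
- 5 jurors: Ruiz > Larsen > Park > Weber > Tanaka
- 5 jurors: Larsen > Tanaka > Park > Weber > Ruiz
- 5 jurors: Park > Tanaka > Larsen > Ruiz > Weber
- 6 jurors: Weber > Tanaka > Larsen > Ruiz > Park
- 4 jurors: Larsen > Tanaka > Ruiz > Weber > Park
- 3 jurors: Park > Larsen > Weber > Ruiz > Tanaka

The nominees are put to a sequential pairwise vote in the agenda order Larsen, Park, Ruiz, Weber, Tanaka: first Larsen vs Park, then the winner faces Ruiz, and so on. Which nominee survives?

Larsen

Round 1: Larsen vs Park — 25–10, Larsen advances.
Round 2: Larsen vs Ruiz — 25–10, Larsen advances.
Round 3: Larsen vs Weber — 29–6, Larsen advances.
Round 4: Larsen vs Tanaka — 19–16, Larsen advances.
The agenda winner is Larsen.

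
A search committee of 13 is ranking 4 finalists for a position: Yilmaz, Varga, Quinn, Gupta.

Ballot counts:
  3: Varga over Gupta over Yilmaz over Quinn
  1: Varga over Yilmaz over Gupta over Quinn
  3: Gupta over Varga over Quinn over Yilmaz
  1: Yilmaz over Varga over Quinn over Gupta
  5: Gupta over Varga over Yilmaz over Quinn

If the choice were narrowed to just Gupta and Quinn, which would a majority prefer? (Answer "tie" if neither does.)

Ballots ranking Gupta above Quinn: 3 + 1 + 3 + 5 = 12.
Ballots ranking Quinn above Gupta: 13 − 12 = 1.
Gupta wins the head-to-head 12–1.

Gupta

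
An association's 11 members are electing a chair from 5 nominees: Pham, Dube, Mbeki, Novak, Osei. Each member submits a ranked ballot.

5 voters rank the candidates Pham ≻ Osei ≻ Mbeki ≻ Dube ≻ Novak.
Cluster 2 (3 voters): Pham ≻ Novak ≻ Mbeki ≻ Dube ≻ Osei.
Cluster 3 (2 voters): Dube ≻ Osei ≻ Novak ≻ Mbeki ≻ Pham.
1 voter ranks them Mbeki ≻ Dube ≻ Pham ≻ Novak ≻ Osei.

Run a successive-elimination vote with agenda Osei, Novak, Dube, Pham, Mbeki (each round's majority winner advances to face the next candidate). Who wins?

Round 1: Osei vs Novak — 7–4, Osei advances.
Round 2: Osei vs Dube — 5–6, Dube advances.
Round 3: Dube vs Pham — 3–8, Pham advances.
Round 4: Pham vs Mbeki — 8–3, Pham advances.
The agenda winner is Pham.

Pham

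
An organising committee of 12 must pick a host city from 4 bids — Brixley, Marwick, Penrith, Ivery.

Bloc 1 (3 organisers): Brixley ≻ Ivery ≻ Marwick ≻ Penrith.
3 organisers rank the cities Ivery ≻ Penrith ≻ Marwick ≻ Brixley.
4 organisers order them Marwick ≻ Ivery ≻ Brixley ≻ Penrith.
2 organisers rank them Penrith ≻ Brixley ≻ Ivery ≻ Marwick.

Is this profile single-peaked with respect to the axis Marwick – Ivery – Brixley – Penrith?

Axis positions: Marwick=1, Ivery=2, Brixley=3, Penrith=4.
Bloc 1 (peak Brixley at position 3): ranking walks positions 3-2-1-4, expanding outward from the peak — single-peaked.
Bloc 2: ranking walks positions 2-4-1-3; Penrith is ranked above Brixley even though Brixley lies between Penrith and the peak Ivery on the axis — preferences dip and rise again. Not single-peaked.
Bloc 3 (peak Marwick at position 1): ranking walks positions 1-2-3-4, expanding outward from the peak — single-peaked.
Bloc 4 (peak Penrith at position 4): ranking walks positions 4-3-2-1, expanding outward from the peak — single-peaked.
Bloc 2 violates single-peakedness, so the profile is not single-peaked on this axis.

no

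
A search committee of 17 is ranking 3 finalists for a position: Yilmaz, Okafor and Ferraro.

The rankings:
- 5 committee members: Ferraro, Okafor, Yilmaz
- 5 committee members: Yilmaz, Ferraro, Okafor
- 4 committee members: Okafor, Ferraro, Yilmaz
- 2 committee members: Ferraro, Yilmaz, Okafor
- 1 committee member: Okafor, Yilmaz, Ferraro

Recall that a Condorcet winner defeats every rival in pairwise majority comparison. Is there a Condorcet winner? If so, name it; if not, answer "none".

Head-to-head results (17 committee members):
Yilmaz–Okafor: Okafor 10–7.
Yilmaz vs Ferraro: Ferraro wins 11–6.
Okafor–Ferraro: Ferraro 12–5.
Ferraro beats each of Yilmaz, Okafor — Ferraro is the Condorcet winner.

Ferraro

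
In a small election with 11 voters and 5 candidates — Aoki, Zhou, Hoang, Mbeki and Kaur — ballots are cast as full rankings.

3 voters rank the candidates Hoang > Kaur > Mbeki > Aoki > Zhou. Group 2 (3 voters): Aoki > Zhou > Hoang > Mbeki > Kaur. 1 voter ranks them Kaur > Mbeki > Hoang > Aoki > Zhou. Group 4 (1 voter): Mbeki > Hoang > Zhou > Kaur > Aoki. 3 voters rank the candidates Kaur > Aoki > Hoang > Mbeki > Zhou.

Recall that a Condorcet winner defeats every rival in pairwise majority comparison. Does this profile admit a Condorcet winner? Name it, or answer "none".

none

Head-to-head results (11 voters):
Aoki vs Zhou: 3+3+1+3 = 10 for Aoki, 1 for Zhou — Aoki by 10–1.
Aoki–Hoang: Aoki 6–5.
Aoki vs Mbeki: Aoki wins 6–5.
Aoki vs Kaur: 3 for Aoki, 8 for Kaur — Kaur by 8–3.
Zhou vs Hoang: 3 for Zhou, 8 for Hoang — Hoang by 8–3.
Zhou vs Mbeki: 3 for Zhou, 8 for Mbeki — Mbeki by 8–3.
Zhou vs Kaur: Zhou preferred on 3+1 = 4 ballots; Kaur wins 7–4.
Hoang–Mbeki: Hoang 9–2.
Hoang vs Kaur: Hoang wins 7–4.
Mbeki vs Kaur: 4 to 7, Kaur.
Each candidate drops at least one matchup (Aoki loses to Kaur; Zhou loses to Aoki; Hoang loses to Aoki; Mbeki loses to Aoki; Kaur loses to Hoang); the cycle Aoki → Hoang → Kaur → Aoki rules out a Condorcet winner.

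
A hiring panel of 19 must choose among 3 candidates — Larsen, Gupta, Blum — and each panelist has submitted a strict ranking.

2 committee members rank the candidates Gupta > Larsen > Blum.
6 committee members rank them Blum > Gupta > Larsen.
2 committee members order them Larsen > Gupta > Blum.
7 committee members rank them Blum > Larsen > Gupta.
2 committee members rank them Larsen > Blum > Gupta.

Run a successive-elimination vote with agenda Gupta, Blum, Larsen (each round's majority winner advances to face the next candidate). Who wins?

Round 1: Gupta vs Blum — 4–15, Blum advances.
Round 2: Blum vs Larsen — 13–6, Blum advances.
Blum survives the agenda.

Blum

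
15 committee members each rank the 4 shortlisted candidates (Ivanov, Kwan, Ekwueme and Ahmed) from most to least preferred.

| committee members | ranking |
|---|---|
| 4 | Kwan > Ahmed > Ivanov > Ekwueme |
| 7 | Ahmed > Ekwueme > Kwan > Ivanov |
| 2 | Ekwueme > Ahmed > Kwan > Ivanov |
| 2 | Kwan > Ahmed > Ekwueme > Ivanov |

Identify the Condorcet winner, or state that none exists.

Ahmed

Head-to-head results (15 committee members):
Ivanov vs Kwan: 0 for Ivanov, 15 for Kwan — Kwan by 15–0.
Ivanov vs Ekwueme: Ivanov preferred on 4 ballots; Ekwueme wins 11–4.
Ivanov vs Ahmed: Ivanov is ranked higher on 0 ballots, Ahmed on 15. Ahmed wins 15–0.
Kwan vs Ekwueme: Kwan is ranked higher on 4+2 = 6 ballots, Ekwueme on 9. Ekwueme wins 9–6.
Kwan vs Ahmed: 4+2 = 6 for Kwan, 9 for Ahmed — Ahmed by 9–6.
Ekwueme vs Ahmed: Ekwueme preferred on 2 ballots; Ahmed wins 13–2.
Ahmed beats each of Ivanov, Kwan, Ekwueme — Ahmed is the Condorcet winner.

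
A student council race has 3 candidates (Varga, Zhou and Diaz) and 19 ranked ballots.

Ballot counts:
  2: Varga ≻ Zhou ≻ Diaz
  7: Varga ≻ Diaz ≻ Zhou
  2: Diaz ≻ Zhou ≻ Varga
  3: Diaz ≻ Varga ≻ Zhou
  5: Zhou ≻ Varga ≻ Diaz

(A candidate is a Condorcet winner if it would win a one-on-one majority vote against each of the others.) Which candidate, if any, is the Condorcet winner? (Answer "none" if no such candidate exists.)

Pairwise majorities:
Varga vs Zhou: 12 to 7, Varga.
Varga vs Diaz: Varga preferred on 2+7+5 = 14 ballots; Varga wins 14–5.
Zhou vs Diaz: 2+5 = 7 for Zhou, 12 for Diaz — Diaz by 12–7.
Only Varga has no losses; Varga is the Condorcet winner.

Varga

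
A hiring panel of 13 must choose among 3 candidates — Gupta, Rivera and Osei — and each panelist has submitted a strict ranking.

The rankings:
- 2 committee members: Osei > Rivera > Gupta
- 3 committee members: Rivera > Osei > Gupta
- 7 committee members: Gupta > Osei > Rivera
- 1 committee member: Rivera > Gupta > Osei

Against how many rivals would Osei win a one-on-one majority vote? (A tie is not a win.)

1

Osei against each rival (13 committee members):
Osei vs Gupta: Osei preferred on 2+3 = 5 ballots; Gupta wins 8–5.
Osei vs Rivera: 9 to 4, Osei.
Osei beats Rivera; loses to Gupta — 1 pairwise win.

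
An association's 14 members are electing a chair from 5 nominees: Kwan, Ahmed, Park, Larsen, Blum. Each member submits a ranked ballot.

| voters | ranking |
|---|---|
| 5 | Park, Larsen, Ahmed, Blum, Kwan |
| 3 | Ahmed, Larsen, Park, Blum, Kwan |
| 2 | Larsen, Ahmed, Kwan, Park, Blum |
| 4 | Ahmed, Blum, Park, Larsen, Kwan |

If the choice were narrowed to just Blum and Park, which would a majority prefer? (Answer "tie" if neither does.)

Ballots ranking Blum above Park: 4.
Ballots ranking Park above Blum: 14 − 4 = 10.
Park wins the head-to-head 10–4.

Park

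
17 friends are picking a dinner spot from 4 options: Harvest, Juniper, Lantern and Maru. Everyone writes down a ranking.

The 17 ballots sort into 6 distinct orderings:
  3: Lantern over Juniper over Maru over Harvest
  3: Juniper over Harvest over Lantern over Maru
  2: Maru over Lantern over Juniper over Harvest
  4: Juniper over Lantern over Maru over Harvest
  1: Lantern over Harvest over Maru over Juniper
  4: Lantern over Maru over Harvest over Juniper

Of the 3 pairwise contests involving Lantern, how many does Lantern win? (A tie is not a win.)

Lantern against each rival (17 friends):
Lantern vs Harvest: 3+2+4+1+4 = 14 for Lantern, 3 for Harvest — Lantern by 14–3.
Lantern–Juniper: Lantern 10–7.
Lantern vs Maru: Lantern, 15–2.
Lantern beats Harvest, Juniper, Maru — 3 pairwise wins.

3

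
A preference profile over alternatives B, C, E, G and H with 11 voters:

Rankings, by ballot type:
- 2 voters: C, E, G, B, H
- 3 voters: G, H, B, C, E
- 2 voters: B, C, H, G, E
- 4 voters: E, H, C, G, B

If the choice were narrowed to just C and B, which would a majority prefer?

Ballots ranking C above B: 2 + 4 = 6.
Ballots ranking B above C: 11 − 6 = 5.
C wins the head-to-head 6–5.

C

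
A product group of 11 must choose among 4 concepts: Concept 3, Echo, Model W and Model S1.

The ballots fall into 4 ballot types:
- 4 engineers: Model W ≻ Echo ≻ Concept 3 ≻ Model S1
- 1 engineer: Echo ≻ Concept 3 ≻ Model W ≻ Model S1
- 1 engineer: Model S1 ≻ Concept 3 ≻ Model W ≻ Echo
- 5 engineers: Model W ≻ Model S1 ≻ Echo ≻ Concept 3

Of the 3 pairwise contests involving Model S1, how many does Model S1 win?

Model S1 against each rival (11 engineers):
Model S1 vs Concept 3: Model S1 is ranked higher on 1+5 = 6 ballots, Concept 3 on 5. Model S1 wins 6–5.
Model S1–Echo: Model S1 6–5.
Model S1 vs Model W: 1 to 10, Model W.
Model S1 beats Concept 3, Echo; loses to Model W — 2 pairwise wins.

2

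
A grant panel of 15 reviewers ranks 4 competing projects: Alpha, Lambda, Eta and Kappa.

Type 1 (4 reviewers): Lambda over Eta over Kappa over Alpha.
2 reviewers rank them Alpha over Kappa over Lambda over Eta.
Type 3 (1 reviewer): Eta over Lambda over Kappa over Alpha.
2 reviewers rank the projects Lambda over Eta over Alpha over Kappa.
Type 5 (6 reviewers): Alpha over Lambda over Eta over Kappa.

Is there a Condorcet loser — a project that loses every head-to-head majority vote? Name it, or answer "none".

Head-to-head results (15 reviewers):
Alpha vs Lambda: 2+6 = 8 for Alpha, 7 for Lambda — Alpha by 8–7.
Alpha vs Eta: Alpha wins 8–7.
Alpha vs Kappa: 10 to 5, Alpha.
Lambda vs Eta: 4+2+2+6 = 14 for Lambda, 1 for Eta — Lambda by 14–1.
Lambda vs Kappa: Lambda is ranked higher on 4+1+2+6 = 13 ballots, Kappa on 2. Lambda wins 13–2.
Eta vs Kappa: 4+1+2+6 = 13 for Eta, 2 for Kappa — Eta by 13–2.
Only Kappa has no wins; Kappa is the Condorcet loser.

Kappa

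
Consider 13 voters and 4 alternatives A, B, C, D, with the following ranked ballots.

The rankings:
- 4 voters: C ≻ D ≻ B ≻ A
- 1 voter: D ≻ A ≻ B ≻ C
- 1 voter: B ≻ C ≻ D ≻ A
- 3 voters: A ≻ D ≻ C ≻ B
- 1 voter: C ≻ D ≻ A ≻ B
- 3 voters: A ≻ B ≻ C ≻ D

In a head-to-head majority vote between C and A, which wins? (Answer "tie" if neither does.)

A

Ballots ranking C above A: 4 + 1 + 1 = 6.
Ballots ranking A above C: 13 − 6 = 7.
A wins the head-to-head 7–6.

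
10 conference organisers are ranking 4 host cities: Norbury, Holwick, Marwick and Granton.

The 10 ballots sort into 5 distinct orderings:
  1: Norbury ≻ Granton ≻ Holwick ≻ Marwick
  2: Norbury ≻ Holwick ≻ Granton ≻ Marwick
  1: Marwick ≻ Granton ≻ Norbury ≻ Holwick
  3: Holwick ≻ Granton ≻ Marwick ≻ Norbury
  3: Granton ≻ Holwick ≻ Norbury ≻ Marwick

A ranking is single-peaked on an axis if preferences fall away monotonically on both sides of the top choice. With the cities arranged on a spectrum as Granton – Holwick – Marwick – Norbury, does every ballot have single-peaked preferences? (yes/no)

no

Axis positions: Granton=1, Holwick=2, Marwick=3, Norbury=4.
Type 1: ranking walks positions 4-1-2-3; Granton is ranked above Marwick even though Marwick lies between Granton and the peak Norbury on the axis — preferences dip and rise again. Not single-peaked.
Type 2: ranking walks positions 4-2-1-3; Holwick is ranked above Marwick even though Marwick lies between Holwick and the peak Norbury on the axis — preferences dip and rise again. Not single-peaked.
Type 3: ranking walks positions 3-1-4-2; Granton is ranked above Holwick even though Holwick lies between Granton and the peak Marwick on the axis — preferences dip and rise again. Not single-peaked.
Type 4 (peak Holwick at position 2): ranking walks positions 2-1-3-4, expanding outward from the peak — single-peaked.
Type 5: ranking walks positions 1-2-4-3; Norbury is ranked above Marwick even though Marwick lies between Norbury and the peak Granton on the axis — preferences dip and rise again. Not single-peaked.
Type 1 violates single-peakedness, so the profile is not single-peaked on this axis.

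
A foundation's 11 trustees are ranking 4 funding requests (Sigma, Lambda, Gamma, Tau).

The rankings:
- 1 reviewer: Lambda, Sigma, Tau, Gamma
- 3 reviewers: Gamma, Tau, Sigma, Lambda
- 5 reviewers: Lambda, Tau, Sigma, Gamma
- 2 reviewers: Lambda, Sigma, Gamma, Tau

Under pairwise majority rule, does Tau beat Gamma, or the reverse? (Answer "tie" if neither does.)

Ballots ranking Tau above Gamma: 1 + 5 = 6.
Ballots ranking Gamma above Tau: 11 − 6 = 5.
Tau wins the head-to-head 6–5.

Tau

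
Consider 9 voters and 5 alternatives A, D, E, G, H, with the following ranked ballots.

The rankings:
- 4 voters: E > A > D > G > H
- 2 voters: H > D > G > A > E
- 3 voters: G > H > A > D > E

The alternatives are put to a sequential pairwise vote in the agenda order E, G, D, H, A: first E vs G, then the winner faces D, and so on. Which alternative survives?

Round 1: E vs G — 4–5, G advances.
Round 2: G vs D — 3–6, D advances.
Round 3: D vs H — 4–5, H advances.
Round 4: H vs A — 5–4, H advances.
H survives the agenda.

H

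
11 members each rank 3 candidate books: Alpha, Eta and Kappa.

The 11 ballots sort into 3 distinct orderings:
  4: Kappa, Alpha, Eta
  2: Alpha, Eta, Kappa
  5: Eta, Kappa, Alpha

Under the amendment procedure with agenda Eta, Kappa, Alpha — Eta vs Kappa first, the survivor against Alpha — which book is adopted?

Round 1: Eta vs Kappa — 7–4, Eta advances.
Round 2: Eta vs Alpha — 5–6, Alpha advances.
The agenda winner is Alpha.

Alpha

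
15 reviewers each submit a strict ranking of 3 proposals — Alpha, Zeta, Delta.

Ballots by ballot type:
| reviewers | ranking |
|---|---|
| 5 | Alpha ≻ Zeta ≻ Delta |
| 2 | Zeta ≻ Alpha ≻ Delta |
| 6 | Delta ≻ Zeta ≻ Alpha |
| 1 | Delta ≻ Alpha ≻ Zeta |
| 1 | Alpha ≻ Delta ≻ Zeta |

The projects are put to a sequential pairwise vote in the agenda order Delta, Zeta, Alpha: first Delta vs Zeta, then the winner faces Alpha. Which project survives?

Round 1: Delta vs Zeta — 8–7, Delta advances.
Round 2: Delta vs Alpha — 7–8, Alpha advances.
The agenda winner is Alpha.

Alpha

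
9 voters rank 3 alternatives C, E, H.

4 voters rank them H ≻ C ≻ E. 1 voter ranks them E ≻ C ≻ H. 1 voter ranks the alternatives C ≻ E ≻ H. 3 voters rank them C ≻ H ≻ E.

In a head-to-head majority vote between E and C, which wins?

C

Ballots ranking E above C: 1.
Ballots ranking C above E: 9 − 1 = 8.
C wins the head-to-head 8–1.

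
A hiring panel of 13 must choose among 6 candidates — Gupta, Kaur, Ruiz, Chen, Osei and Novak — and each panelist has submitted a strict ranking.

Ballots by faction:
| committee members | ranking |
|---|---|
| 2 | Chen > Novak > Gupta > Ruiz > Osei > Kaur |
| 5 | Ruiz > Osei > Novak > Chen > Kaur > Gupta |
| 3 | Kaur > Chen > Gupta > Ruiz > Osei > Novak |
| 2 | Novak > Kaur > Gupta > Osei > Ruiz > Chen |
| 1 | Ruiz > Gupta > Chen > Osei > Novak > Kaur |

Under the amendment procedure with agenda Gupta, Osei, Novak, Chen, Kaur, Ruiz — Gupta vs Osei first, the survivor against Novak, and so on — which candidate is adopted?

Round 1: Gupta vs Osei — 8–5, Gupta advances.
Round 2: Gupta vs Novak — 4–9, Novak advances.
Round 3: Novak vs Chen — 7–6, Novak advances.
Round 4: Novak vs Kaur — 10–3, Novak advances.
Round 5: Novak vs Ruiz — 4–9, Ruiz advances.
Ruiz survives the agenda.

Ruiz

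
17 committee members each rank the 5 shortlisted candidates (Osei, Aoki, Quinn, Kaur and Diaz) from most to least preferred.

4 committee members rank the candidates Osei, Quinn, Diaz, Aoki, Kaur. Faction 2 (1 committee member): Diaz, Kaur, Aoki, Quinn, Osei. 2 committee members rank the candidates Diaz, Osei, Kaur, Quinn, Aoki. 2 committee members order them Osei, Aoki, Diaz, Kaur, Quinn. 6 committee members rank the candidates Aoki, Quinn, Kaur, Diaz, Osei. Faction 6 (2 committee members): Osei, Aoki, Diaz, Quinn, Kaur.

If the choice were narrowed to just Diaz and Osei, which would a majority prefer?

Ballots ranking Diaz above Osei: 1 + 2 + 6 = 9.
Ballots ranking Osei above Diaz: 17 − 9 = 8.
Diaz wins the head-to-head 9–8.

Diaz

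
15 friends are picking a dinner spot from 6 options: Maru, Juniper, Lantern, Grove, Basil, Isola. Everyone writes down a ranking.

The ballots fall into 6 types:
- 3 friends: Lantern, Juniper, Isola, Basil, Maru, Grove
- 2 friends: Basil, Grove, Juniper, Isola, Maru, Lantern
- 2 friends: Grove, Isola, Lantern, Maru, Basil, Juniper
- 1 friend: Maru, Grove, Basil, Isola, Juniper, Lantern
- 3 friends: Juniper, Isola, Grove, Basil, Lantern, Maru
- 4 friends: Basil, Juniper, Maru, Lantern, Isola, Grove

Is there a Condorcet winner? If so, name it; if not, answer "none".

Pairwise majorities:
Maru vs Juniper: 2+1 = 3 for Maru, 12 for Juniper — Juniper by 12–3.
Maru vs Lantern: Maru is ranked higher on 2+1+4 = 7 ballots, Lantern on 8. Lantern wins 8–7.
Maru vs Grove: 8 to 7, Maru.
Maru vs Basil: Maru is ranked higher on 2+1 = 3 ballots, Basil on 12. Basil wins 12–3.
Maru vs Isola: 5 to 10, Isola.
Juniper vs Lantern: Juniper is ranked higher on 2+1+3+4 = 10 ballots, Lantern on 5. Juniper wins 10–5.
Juniper vs Grove: Juniper preferred on 3+3+4 = 10 ballots; Juniper wins 10–5.
Juniper vs Basil: Juniper preferred on 3+3 = 6 ballots; Basil wins 9–6.
Juniper vs Isola: 12 to 3, Juniper.
Lantern vs Grove: 3+4 = 7 for Lantern, 8 for Grove — Grove by 8–7.
Lantern vs Basil: 5 to 10, Basil.
Lantern vs Isola: Lantern preferred on 3+4 = 7 ballots; Isola wins 8–7.
Grove vs Basil: Grove preferred on 2+1+3 = 6 ballots; Basil wins 9–6.
Grove vs Isola: 2+2+1 = 5 for Grove, 10 for Isola — Isola by 10–5.
Basil vs Isola: 7 to 8, Isola.
No restaurant is unbeaten: Maru loses to Juniper; Juniper loses to Basil; Lantern loses to Juniper; Grove loses to Maru; Basil loses to Isola; Isola loses to Juniper. In particular Maru > Grove > Lantern > Maru is a majority cycle — no Condorcet winner exists.

none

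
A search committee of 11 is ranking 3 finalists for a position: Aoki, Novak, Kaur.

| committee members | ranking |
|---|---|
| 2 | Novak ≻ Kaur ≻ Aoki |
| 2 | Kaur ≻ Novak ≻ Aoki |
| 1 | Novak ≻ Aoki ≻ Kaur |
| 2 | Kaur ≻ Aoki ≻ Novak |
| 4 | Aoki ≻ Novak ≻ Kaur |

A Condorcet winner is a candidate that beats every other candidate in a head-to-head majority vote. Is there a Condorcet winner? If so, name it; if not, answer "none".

Pairwise majorities:
Aoki vs Novak: Aoki is ranked higher on 2+4 = 6 ballots, Novak on 5. Aoki wins 6–5.
Aoki vs Kaur: Aoki is ranked higher on 1+4 = 5 ballots, Kaur on 6. Kaur wins 6–5.
Novak vs Kaur: 2+1+4 = 7 for Novak, 4 for Kaur — Novak by 7–4.
No candidate is unbeaten: Aoki loses to Kaur; Novak loses to Aoki; Kaur loses to Novak. In particular Aoki > Novak > Kaur > Aoki is a majority cycle — no Condorcet winner exists.

none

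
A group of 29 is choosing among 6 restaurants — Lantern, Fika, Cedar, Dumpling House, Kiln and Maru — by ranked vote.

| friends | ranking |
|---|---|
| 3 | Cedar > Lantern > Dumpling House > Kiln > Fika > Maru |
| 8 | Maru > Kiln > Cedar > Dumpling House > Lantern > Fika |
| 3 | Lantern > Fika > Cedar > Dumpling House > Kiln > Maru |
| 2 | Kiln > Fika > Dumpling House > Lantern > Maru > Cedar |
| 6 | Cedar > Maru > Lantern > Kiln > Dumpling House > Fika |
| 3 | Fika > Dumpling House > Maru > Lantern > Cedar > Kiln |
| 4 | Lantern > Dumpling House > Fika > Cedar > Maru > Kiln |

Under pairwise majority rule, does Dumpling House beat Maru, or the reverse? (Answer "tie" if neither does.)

Ballots ranking Dumpling House above Maru: 3 + 3 + 2 + 3 + 4 = 15.
Ballots ranking Maru above Dumpling House: 29 − 15 = 14.
Dumpling House wins the head-to-head 15–14.

Dumpling House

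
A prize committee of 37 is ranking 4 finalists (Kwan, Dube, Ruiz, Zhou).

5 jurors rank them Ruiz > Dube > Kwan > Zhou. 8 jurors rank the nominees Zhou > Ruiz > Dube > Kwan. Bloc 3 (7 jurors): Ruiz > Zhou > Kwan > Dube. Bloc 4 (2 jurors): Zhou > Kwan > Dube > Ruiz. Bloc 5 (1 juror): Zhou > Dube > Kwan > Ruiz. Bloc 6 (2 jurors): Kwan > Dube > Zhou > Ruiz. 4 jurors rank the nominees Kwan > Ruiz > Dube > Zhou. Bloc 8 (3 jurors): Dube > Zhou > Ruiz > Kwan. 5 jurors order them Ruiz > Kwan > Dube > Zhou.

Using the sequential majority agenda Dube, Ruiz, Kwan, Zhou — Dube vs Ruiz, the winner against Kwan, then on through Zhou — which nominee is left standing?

Ruiz

Round 1: Dube vs Ruiz — 8–29, Ruiz advances.
Round 2: Ruiz vs Kwan — 28–9, Ruiz advances.
Round 3: Ruiz vs Zhou — 21–16, Ruiz advances.
Ruiz survives the agenda.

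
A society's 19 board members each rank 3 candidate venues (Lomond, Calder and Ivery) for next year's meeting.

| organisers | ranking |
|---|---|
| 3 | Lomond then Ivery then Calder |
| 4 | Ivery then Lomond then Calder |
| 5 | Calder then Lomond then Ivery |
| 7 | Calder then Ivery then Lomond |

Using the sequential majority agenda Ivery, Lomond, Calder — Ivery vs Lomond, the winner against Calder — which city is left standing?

Round 1: Ivery vs Lomond — 11–8, Ivery advances.
Round 2: Ivery vs Calder — 7–12, Calder advances.
The agenda winner is Calder.

Calder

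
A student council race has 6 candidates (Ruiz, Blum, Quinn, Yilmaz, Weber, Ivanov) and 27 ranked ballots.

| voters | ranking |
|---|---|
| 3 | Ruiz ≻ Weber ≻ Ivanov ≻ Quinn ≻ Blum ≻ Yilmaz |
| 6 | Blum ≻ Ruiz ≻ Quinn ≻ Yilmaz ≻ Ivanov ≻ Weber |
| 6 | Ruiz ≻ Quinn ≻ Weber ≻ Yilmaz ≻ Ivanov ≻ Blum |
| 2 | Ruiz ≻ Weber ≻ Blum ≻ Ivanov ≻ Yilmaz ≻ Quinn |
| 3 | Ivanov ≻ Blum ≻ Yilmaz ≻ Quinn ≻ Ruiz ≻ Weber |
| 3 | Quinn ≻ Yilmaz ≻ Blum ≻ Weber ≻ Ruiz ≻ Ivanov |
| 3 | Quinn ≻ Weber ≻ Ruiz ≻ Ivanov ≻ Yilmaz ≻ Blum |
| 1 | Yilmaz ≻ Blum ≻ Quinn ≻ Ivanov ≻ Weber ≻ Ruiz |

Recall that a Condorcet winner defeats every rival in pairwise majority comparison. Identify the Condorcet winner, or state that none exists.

Ruiz

Check each pair by majority over 27 ballots:
Ruiz vs Blum: Ruiz is ranked higher on 3+6+2+3 = 14 ballots, Blum on 13. Ruiz wins 14–13.
Ruiz vs Quinn: Ruiz preferred on 3+6+6+2 = 17 ballots; Ruiz wins 17–10.
Ruiz vs Yilmaz: Ruiz preferred on 3+6+6+2+3 = 20 ballots; Ruiz wins 20–7.
Ruiz vs Weber: Ruiz preferred on 3+6+6+2+3 = 20 ballots; Ruiz wins 20–7.
Ruiz vs Ivanov: 3+6+6+2+3+3 = 23 for Ruiz, 4 for Ivanov — Ruiz by 23–4.
Blum vs Quinn: Blum preferred on 6+2+3+1 = 12 ballots; Quinn wins 15–12.
Blum vs Yilmaz: Blum is ranked higher on 3+6+2+3 = 14 ballots, Yilmaz on 13. Blum wins 14–13.
Blum vs Weber: Blum is ranked higher on 6+3+3+1 = 13 ballots, Weber on 14. Weber wins 14–13.
Blum vs Ivanov: Blum preferred on 6+2+3+1 = 12 ballots; Ivanov wins 15–12.
Quinn vs Yilmaz: 21 to 6, Quinn.
Quinn vs Weber: Quinn preferred on 6+6+3+3+3+1 = 22 ballots; Quinn wins 22–5.
Quinn vs Ivanov: Quinn preferred on 6+6+3+3+1 = 19 ballots; Quinn wins 19–8.
Yilmaz vs Weber: Yilmaz preferred on 6+3+3+1 = 13 ballots; Weber wins 14–13.
Yilmaz vs Ivanov: Yilmaz preferred on 6+6+3+1 = 16 ballots; Yilmaz wins 16–11.
Weber vs Ivanov: Weber preferred on 3+6+2+3+3 = 17 ballots; Weber wins 17–10.
Ruiz defeats every rival head-to-head and is the Condorcet winner.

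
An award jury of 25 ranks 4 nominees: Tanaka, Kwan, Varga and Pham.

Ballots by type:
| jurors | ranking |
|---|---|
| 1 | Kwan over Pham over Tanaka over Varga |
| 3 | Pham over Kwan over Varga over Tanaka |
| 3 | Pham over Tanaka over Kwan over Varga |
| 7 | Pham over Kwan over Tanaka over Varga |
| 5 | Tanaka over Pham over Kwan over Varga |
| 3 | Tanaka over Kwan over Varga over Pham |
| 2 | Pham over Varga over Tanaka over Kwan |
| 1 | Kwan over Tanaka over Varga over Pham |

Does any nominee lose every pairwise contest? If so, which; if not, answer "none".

Head-to-head results (25 jurors):
Tanaka vs Kwan: Tanaka, 13–12.
Tanaka vs Varga: Tanaka wins 20–5.
Tanaka vs Pham: Pham, 16–9.
Kwan vs Varga: Kwan wins 23–2.
Kwan vs Pham: Pham wins 20–5.
Varga–Pham: Pham 21–4.
Varga loses to every other nominee — it is the Condorcet loser.

Varga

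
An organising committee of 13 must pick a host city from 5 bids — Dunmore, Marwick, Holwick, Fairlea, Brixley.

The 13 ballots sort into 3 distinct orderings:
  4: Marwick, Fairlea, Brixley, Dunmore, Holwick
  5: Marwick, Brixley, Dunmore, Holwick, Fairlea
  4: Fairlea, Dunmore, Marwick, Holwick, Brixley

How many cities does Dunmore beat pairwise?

1

Dunmore against each rival (13 organisers):
Dunmore–Marwick: Marwick 9–4.
Dunmore vs Holwick: Dunmore wins 13–0.
Dunmore vs Fairlea: 5 to 8, Fairlea.
Dunmore–Brixley: Brixley 9–4.
Dunmore beats Holwick; loses to Marwick, Fairlea, Brixley — 1 pairwise win.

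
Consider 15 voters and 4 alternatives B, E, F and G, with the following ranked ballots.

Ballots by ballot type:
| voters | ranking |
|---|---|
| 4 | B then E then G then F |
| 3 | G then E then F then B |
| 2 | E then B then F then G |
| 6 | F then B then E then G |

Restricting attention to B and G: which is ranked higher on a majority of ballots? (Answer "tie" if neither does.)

Ballots ranking B above G: 4 + 2 + 6 = 12.
Ballots ranking G above B: 15 − 12 = 3.
B wins the head-to-head 12–3.

B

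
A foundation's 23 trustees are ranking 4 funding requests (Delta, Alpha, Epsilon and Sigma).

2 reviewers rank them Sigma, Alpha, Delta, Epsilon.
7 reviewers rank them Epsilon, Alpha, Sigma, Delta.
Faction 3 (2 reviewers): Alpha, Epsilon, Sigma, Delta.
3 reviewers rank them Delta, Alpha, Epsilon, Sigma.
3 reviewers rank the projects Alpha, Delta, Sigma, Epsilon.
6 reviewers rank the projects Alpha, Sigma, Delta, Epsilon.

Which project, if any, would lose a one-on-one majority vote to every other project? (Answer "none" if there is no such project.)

none

Head-to-head results (23 reviewers):
Delta vs Alpha: Delta preferred on 3 ballots; Alpha wins 20–3.
Delta–Epsilon: Delta 14–9.
Delta vs Sigma: Sigma wins 17–6.
Alpha vs Epsilon: Alpha preferred on 2+2+3+3+6 = 16 ballots; Alpha wins 16–7.
Alpha vs Sigma: Alpha preferred on 7+2+3+3+6 = 21 ballots; Alpha wins 21–2.
Epsilon vs Sigma: Epsilon, 12–11.
No project is winless: Delta beats Epsilon; Alpha beats Delta; Epsilon beats Sigma; Sigma beats Delta. There is no Condorcet loser.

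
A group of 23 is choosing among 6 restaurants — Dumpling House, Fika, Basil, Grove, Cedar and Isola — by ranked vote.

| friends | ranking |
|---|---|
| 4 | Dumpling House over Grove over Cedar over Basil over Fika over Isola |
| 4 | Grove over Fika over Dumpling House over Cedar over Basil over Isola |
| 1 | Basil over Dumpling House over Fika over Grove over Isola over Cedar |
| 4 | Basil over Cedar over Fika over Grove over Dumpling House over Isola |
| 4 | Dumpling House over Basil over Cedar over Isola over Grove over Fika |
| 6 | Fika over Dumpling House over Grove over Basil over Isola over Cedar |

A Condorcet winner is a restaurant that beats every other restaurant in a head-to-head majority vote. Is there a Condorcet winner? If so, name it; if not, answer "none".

Check each pair by majority over 23 ballots:
Dumpling House–Fika: Fika 14–9.
Dumpling House vs Basil: 4+4+4+6 = 18 for Dumpling House, 5 for Basil — Dumpling House by 18–5.
Dumpling House vs Grove: 15 to 8, Dumpling House.
Dumpling House vs Cedar: Dumpling House is ranked higher on 4+4+1+4+6 = 19 ballots, Cedar on 4. Dumpling House wins 19–4.
Dumpling House vs Isola: 4+4+1+4+4+6 = 23 for Dumpling House, 0 for Isola — Dumpling House by 23–0.
Fika vs Basil: Fika is ranked higher on 4+6 = 10 ballots, Basil on 13. Basil wins 13–10.
Fika vs Grove: Fika is ranked higher on 1+4+6 = 11 ballots, Grove on 12. Grove wins 12–11.
Fika vs Cedar: Cedar wins 12–11.
Fika–Isola: Fika 19–4.
Basil vs Grove: Grove wins 14–9.
Basil–Cedar: Basil 15–8.
Basil vs Isola: Basil preferred on 4+4+1+4+4+6 = 23 ballots; Basil wins 23–0.
Grove vs Cedar: 4+4+1+6 = 15 for Grove, 8 for Cedar — Grove by 15–8.
Grove vs Isola: 4+4+1+4+6 = 19 for Grove, 4 for Isola — Grove by 19–4.
Cedar vs Isola: 4+4+4+4 = 16 for Cedar, 7 for Isola — Cedar by 16–7.
No restaurant is unbeaten: Dumpling House loses to Fika; Fika loses to Basil; Basil loses to Dumpling House; Grove loses to Dumpling House; Cedar loses to Dumpling House; Isola loses to Dumpling House. In particular Dumpling House beats Basil beats Fika beats Dumpling House is a majority cycle — no Condorcet winner exists.

none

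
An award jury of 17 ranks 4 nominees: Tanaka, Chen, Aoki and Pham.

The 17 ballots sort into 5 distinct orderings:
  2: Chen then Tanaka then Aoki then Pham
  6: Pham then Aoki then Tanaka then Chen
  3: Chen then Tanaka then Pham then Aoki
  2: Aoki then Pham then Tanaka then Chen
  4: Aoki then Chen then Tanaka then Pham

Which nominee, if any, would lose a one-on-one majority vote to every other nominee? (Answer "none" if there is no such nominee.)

none

Pairwise majorities:
Tanaka–Chen: Chen 9–8.
Tanaka vs Aoki: Aoki wins 12–5.
Tanaka vs Pham: 2+3+4 = 9 for Tanaka, 8 for Pham — Tanaka by 9–8.
Chen vs Aoki: Aoki, 12–5.
Chen vs Pham: 2+3+4 = 9 for Chen, 8 for Pham — Chen by 9–8.
Aoki vs Pham: Pham wins 9–8.
Each nominee has at least one pairwise win (Tanaka beats Pham; Chen beats Tanaka; Aoki beats Tanaka; Pham beats Aoki) — no Condorcet loser.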